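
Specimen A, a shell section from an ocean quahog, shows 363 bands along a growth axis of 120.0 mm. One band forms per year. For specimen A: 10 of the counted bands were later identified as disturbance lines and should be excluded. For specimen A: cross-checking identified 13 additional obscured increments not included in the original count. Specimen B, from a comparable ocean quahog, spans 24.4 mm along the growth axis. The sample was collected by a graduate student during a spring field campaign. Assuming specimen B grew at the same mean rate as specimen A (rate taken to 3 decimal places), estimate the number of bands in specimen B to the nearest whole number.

Specimen A: after corrections the count is 363 − 10 + 13 = 366 bands.
A: 120.0 mm over 366 years gives 120.0 / 366 ≈ 0.328 mm per year.
Specimen B: 24.4 mm / 0.328 mm per year = 74.39 years ≈ 74 bands.

74 bands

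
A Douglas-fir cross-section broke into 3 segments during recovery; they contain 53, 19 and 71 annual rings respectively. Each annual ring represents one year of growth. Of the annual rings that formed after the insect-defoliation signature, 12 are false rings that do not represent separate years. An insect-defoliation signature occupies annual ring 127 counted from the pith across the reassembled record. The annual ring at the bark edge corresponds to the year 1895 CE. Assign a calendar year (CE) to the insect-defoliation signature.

Total annual rings = 53 + 19 + 71 = 143.
Between annual ring 127 and the bark edge there are 143 − 127 = 16 annual rings.
Excluding 12 false annual rings: 16 − 12 = 4.
1895 − 4 = 1891 CE.

1891 CE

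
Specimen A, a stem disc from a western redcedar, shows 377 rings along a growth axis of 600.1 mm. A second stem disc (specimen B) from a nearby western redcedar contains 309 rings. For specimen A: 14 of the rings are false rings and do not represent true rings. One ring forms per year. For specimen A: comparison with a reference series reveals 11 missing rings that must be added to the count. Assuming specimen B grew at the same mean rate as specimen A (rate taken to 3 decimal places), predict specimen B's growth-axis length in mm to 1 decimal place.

495.9 mm

Specimen A: correcting the raw count gives 377 − 14 + 11 = 374 true rings.
A: 600.1 mm over 374 years gives 600.1 / 374 ≈ 1.605 mm per year.
B's length ≈ 1.605 × 309 = 495.9 mm.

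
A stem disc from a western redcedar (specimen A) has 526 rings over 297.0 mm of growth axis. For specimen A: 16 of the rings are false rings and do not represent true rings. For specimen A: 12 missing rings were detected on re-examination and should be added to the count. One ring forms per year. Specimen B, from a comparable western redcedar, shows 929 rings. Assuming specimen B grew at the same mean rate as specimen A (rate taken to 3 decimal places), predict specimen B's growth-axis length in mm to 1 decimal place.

Specimen A: after corrections the count is 526 − 16 + 12 = 522 rings.
A: Mean rate = 297.0 mm / 522 years ≈ 0.569 mm/yr.
B's length ≈ 0.569 × 929 = 528.6 mm.

528.6 mm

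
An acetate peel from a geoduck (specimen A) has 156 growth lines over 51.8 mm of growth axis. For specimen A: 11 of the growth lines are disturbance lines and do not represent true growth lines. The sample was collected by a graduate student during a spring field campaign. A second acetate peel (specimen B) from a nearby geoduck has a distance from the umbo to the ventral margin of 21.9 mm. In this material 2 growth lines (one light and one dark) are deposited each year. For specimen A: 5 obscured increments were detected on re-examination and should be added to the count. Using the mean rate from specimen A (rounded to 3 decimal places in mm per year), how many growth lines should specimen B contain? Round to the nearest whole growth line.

Specimen A: correcting the raw count gives 156 − 11 + 5 = 150 true growth lines.
Specimen A: 150 growth lines at 2 per year is 150 / 2 = 75 years.
A: Extension rate ≈ 51.8 / 75 = 0.691 mm per year.
For B, 21.9 / 0.691 = 31.69 years; at 2 growth lines per year that is 31.69 × 2 ≈ 63 growth lines.

63 growth lines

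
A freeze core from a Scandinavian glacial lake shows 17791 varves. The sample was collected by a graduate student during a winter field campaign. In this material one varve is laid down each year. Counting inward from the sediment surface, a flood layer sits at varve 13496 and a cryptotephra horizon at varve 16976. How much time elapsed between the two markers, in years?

Separation: 16976 − 13496 = 3480 varves.
That is 3480 years at one varve per year.

3480 yr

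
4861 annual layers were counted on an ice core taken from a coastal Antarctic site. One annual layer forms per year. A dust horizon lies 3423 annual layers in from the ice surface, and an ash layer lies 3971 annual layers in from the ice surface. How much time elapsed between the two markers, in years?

3971 − 3423 = 548 annual layers lie between the two events.
That is 548 years at one annual layer per year.

548 years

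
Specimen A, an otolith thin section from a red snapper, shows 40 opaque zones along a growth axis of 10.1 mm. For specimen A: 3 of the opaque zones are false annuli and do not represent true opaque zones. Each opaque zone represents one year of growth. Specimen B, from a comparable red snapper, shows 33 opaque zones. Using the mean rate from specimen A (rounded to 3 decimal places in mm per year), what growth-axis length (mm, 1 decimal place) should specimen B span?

Specimen A: correcting the raw count gives 40 − 3 = 37 true opaque zones.
A: Extension rate ≈ 10.1 / 37 = 0.273 mm/yr.
Length of B = 0.273 × 33 = 9.0 mm.

9.0 mm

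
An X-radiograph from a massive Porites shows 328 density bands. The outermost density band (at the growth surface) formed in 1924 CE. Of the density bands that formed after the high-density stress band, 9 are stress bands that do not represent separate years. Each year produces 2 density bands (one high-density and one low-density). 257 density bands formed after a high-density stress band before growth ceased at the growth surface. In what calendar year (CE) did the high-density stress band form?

257 density bands formed after the high-density stress band.
257 − 9 false = 248 true density bands after the high-density stress band.
Dividing by 2 density bands per year: 248 / 2 = 124 years.
The density band at the growth surface is 1924 CE, so the high-density stress band dates to 1924 − 124 = 1800 CE.

1800 CE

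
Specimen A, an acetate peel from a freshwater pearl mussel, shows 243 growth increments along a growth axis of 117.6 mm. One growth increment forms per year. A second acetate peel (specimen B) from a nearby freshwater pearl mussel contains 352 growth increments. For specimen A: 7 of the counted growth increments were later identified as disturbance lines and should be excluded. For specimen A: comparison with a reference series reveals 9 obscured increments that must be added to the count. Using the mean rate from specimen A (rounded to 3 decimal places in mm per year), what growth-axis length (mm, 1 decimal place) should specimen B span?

Specimen A: adjusted count: 243 − 7 + 9 = 245 growth increments.
A: 117.6 mm over 245 years gives 117.6 / 245 ≈ 0.480 mm/yr.
For B, 0.480 mm/year × 352 years = 169.0 mm.

169.0 mm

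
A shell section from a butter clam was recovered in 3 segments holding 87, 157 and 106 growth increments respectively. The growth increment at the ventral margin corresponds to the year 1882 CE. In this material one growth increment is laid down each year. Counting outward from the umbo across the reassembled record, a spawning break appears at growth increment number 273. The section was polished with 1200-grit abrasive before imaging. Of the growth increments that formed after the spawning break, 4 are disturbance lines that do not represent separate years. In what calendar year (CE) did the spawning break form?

Total growth increments = 87 + 157 + 106 = 350.
Between growth increment 273 and the ventral margin there are 350 − 273 = 77 growth increments.
Excluding 4 false growth increments: 77 − 4 = 73.
1882 − 73 = 1809 CE.

1809 CE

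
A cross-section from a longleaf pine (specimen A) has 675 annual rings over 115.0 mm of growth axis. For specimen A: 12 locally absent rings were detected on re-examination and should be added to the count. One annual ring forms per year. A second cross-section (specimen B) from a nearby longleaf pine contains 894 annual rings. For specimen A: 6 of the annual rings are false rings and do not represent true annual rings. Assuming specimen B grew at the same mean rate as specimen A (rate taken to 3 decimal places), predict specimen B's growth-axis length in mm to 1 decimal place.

Specimen A: true annual ring count = 675 − 6 + 12 = 681.
A: Extension rate ≈ 115.0 / 681 = 0.169 mm/year.
Length of B = 0.169 × 894 = 151.1 mm.

151.1 mm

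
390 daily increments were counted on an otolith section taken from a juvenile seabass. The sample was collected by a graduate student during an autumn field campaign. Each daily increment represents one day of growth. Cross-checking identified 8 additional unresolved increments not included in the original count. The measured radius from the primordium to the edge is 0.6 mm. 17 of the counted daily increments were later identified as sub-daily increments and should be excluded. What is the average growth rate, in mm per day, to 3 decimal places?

0.002 mm per day

True daily increment count = 390 − 17 + 8 = 381.
Extension rate ≈ 0.6 / 381 = 0.002 mm per day.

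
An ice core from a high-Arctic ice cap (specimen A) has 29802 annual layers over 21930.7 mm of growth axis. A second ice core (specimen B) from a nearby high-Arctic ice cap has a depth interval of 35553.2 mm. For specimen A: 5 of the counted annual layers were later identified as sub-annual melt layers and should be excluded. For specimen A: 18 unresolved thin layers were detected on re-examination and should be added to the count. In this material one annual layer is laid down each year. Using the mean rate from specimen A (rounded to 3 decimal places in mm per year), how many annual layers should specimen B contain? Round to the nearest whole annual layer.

Specimen A: correcting the raw count gives 29802 − 5 + 18 = 29815 true annual layers.
A: Mean rate = 21930.7 mm / 29815 years ≈ 0.736 mm/yr.
Specimen B: 35553.2 mm / 0.736 mm per year = 48305.98 years ≈ 48306 annual layers.

48306 annual layers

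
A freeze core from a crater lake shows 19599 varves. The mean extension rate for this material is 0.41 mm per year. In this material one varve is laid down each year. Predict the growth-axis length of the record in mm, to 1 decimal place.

The record spans 19599 years at 0.41 mm per year.
Predicted length = 0.41 mm/year × 19599 years = 8035.6 mm.

8035.6 mm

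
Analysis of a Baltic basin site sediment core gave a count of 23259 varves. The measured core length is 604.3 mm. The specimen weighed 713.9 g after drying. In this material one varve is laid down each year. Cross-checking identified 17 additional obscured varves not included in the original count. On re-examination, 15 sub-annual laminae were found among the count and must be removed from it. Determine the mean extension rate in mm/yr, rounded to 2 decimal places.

Correcting the raw count gives 23259 − 15 + 17 = 23261 true varves.
604.3 mm over 23261 years gives 604.3 / 23261 ≈ 0.03 mm/yr.

0.03 mm/yr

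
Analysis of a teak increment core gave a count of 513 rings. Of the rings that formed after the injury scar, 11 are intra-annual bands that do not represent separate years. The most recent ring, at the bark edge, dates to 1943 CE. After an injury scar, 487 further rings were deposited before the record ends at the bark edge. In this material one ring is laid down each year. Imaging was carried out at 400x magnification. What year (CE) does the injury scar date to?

There are 487 rings younger than the injury scar.
Excluding 11 false rings: 487 − 11 = 476.
1943 − 476 = 1467 CE.

1467 CE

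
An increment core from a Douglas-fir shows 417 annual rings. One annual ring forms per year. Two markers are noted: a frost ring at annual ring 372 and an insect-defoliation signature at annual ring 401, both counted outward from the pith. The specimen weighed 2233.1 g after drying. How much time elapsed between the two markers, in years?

401 − 372 = 29 annual rings lie between the two events.
That is 29 years at one annual ring per year.

29 yr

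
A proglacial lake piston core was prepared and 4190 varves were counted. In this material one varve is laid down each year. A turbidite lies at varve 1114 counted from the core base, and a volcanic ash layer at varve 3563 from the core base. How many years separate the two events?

3563 − 1114 = 2449 varves lie between the two events.
At one varve per year, 2449 years elapsed between them.

2449 yr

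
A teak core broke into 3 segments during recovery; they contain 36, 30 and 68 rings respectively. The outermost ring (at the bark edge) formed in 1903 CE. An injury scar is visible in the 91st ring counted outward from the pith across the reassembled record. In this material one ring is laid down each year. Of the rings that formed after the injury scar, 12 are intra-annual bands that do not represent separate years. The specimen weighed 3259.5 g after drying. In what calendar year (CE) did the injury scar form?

Total rings = 36 + 30 + 68 = 134.
The injury scar sits at ring 91 from the pith, so 134 − 91 = 43 rings formed after it.
Excluding 12 false rings: 43 − 12 = 31.
The ring at the bark edge is 1903 CE, so the injury scar dates to 1903 − 31 = 1872 CE.

1872 CE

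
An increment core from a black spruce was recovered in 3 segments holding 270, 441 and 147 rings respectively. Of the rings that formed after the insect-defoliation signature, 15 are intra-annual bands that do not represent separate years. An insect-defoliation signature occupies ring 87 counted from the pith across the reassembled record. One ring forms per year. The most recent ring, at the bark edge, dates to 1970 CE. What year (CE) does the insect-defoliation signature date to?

1214 CE

Total rings = 270 + 441 + 147 = 858.
The insect-defoliation signature sits at ring 87 from the pith, so 858 − 87 = 771 rings formed after it.
Excluding 15 false rings: 771 − 15 = 756.
1970 − 756 = 1214 CE.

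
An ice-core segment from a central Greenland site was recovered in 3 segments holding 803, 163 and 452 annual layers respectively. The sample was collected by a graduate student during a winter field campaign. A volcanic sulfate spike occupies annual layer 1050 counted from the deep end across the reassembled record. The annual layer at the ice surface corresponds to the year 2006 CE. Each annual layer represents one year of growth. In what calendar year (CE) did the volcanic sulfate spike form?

1638 CE

Total annual layers = 803 + 163 + 452 = 1418.
The volcanic sulfate spike sits at annual layer 1050 from the deep end, so 1418 − 1050 = 368 annual layers formed after it.
The annual layer at the ice surface is 2006 CE, so the volcanic sulfate spike dates to 2006 − 368 = 1638 CE.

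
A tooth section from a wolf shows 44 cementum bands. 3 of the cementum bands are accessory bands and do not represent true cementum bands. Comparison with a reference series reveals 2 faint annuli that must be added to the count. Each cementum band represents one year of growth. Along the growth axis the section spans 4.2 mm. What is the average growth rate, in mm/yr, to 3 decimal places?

0.098 mm/yr

Correcting the raw count gives 44 − 3 + 2 = 43 true cementum bands.
Extension rate ≈ 4.2 / 43 = 0.098 mm/yr.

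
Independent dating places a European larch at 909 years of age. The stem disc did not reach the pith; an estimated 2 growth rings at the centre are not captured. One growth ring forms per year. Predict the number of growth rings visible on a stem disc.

907 growth rings

One growth ring per year gives 909 growth rings over 909 years.
909 − 2 missed = 907 growth rings expected in the prepared section.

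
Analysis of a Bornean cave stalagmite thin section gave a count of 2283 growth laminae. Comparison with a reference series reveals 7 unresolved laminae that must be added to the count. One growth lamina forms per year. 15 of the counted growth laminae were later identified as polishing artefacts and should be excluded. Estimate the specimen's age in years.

2275 yr

Adjusted count: 2283 − 15 + 7 = 2275 growth laminae.
One growth lamina per year makes the duration 2275 years.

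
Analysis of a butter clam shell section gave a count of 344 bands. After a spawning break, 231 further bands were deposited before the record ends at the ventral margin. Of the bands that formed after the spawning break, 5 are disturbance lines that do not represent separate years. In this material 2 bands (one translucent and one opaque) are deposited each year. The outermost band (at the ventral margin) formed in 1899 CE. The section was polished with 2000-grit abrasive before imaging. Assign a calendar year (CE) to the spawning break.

231 bands formed after the spawning break.
Excluding 5 false bands: 231 − 5 = 226.
With 2 bands per year, 226 / 2 = 113 years.
The band at the ventral margin is 1899 CE, so the spawning break dates to 1899 − 113 = 1786 CE.

1786 CE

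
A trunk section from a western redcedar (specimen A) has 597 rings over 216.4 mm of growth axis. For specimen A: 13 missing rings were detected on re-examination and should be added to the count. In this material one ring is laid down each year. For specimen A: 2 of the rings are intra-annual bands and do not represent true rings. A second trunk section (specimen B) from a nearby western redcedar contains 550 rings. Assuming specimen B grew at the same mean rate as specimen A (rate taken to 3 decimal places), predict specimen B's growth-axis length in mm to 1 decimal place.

Specimen A: true ring count = 597 − 2 + 13 = 608.
A: Extension rate ≈ 216.4 / 608 = 0.356 mm/yr.
Length of B = 0.356 × 550 = 195.8 mm.

195.8 mm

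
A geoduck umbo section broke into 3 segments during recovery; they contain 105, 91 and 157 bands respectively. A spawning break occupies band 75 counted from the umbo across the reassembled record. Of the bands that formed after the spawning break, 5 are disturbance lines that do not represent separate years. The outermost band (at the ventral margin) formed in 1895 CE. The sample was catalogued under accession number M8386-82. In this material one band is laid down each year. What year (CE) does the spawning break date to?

Total bands = 105 + 91 + 157 = 353.
The spawning break sits at band 75 from the umbo, so 353 − 75 = 278 bands formed after it.
Excluding 5 false bands: 278 − 5 = 273.
The band at the ventral margin is 1895 CE, so the spawning break dates to 1895 − 273 = 1622 CE.

1622 CE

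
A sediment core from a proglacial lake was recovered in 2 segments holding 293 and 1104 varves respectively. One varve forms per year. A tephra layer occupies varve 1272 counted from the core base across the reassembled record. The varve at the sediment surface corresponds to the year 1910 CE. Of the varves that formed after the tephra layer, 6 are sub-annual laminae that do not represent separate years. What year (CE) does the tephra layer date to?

Total varves = 293 + 1104 = 1397.
The tephra layer sits at varve 1272 from the core base, so 1397 − 1272 = 125 varves formed after it.
125 − 6 false = 119 true varves after the tephra layer.
Counting back 119 years from 1910 CE places the tephra layer in 1910 − 119 = 1791 CE.

1791 CE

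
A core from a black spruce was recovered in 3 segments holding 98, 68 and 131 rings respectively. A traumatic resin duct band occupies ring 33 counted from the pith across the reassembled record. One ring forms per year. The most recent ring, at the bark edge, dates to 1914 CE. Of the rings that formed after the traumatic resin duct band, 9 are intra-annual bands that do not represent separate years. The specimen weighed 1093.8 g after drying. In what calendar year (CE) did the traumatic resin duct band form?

Total rings = 98 + 68 + 131 = 297.
The traumatic resin duct band sits at ring 33 from the pith, so 297 − 33 = 264 rings formed after it.
Excluding 9 false rings: 264 − 9 = 255.
Counting back 255 years from 1914 CE places the traumatic resin duct band in 1914 − 255 = 1659 CE.

1659 CE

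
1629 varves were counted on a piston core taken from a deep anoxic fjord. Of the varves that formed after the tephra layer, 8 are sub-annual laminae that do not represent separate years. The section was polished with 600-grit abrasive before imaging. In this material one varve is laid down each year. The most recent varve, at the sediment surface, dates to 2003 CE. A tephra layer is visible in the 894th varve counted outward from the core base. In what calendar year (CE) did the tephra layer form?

1276 CE

Between varve 894 and the sediment surface there are 1629 − 894 = 735 varves.
735 − 8 false = 727 true varves after the tephra layer.
2003 − 727 = 1276 CE.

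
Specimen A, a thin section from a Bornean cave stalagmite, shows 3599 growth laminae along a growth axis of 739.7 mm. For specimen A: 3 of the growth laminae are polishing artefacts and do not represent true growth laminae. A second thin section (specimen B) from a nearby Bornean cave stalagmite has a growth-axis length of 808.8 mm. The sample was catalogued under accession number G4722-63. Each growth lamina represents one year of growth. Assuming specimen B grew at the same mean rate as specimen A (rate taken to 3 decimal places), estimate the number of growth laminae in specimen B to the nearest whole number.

3926 growth laminae

Specimen A: correcting the raw count gives 3599 − 3 = 3596 true growth laminae.
A: Mean rate = 739.7 mm / 3596 years ≈ 0.206 mm/yr.
For B, 808.8 / 0.206 = 3926.21 years ≈ 3926 growth laminae.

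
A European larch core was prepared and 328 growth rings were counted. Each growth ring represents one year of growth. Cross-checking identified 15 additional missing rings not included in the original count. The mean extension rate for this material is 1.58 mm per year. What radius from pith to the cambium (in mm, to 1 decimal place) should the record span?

After corrections the count is 328 + 15 = 343 growth rings.
Predicted length = 1.58 mm/year × 343 years = 541.9 mm.

541.9 mm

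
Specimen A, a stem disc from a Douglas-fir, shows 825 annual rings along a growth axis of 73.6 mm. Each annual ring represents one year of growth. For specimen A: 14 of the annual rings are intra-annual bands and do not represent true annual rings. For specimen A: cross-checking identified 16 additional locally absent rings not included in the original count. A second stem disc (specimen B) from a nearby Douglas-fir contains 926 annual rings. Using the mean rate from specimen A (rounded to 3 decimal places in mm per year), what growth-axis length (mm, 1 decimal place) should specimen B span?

82.4 mm

Specimen A: after corrections the count is 825 − 14 + 16 = 827 annual rings.
A: Mean rate = 73.6 mm / 827 years ≈ 0.089 mm/year.
For B, 0.089 mm/year × 926 years = 82.4 mm.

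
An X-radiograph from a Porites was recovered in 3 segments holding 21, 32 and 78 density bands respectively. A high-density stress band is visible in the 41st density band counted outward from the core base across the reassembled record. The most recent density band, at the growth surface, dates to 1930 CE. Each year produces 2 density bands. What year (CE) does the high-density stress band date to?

1885 CE

Total density bands = 21 + 32 + 78 = 131.
The high-density stress band sits at density band 41 from the core base, so 131 − 41 = 90 density bands formed after it.
With 2 density bands per year, 90 / 2 = 45 years.
1930 − 45 = 1885 CE.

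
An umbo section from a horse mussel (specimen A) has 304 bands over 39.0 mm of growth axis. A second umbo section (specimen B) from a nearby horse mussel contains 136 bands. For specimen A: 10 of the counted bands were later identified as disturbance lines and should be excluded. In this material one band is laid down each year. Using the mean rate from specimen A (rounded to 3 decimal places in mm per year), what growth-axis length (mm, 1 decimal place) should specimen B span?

Specimen A: adjusted count: 304 − 10 = 294 bands.
A: Extension rate ≈ 39.0 / 294 = 0.133 mm/yr.
For B, 0.133 mm/year × 136 years = 18.1 mm.

18.1 mm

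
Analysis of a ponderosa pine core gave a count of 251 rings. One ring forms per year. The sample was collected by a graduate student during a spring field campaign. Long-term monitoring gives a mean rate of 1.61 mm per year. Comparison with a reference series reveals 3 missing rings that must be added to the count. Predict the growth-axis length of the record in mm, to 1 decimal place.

Correcting the raw count gives 251 + 3 = 254 true rings.
Predicted length = 1.61 mm/year × 254 years = 408.9 mm.

408.9 mm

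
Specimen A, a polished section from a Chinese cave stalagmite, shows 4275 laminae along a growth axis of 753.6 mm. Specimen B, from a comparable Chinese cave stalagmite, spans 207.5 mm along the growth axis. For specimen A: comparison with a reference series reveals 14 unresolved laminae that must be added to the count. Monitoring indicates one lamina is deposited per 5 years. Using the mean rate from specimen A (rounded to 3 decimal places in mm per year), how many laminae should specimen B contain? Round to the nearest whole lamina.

1186 laminae

Specimen A: true lamina count = 4275 + 14 = 4289.
Specimen A: multiplying by 5 years per lamina: 4289 × 5 = 21445 years.
A: Mean rate = 753.6 mm / 21445 years ≈ 0.035 mm/year.
For B, 207.5 / 0.035 = 5928.57 years; at 5 years per lamina that is 5928.57 / 5 ≈ 1186 laminae.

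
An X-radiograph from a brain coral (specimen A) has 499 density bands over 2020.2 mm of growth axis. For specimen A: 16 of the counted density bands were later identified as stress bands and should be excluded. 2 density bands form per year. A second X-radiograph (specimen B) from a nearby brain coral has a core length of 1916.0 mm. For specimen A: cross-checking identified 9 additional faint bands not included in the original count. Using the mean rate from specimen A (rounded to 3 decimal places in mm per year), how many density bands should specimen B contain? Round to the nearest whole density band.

467 density bands

Specimen A: adjusted count: 499 − 16 + 9 = 492 density bands.
Specimen A: dividing by 2 density bands per year: 492 / 2 = 246 years.
A: Extension rate ≈ 2020.2 / 246 = 8.212 mm/yr.
For B, 1916.0 / 8.212 = 233.32 years; at 2 density bands per year that is 233.32 × 2 ≈ 467 density bands.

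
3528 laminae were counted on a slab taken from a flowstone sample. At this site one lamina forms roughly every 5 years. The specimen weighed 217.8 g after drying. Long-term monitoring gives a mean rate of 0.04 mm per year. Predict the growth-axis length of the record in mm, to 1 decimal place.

3528 laminae at 5 years each span 3528 × 5 = 17640 years.
17640 years at 0.04 mm/year gives 0.04 × 17640 = 705.6 mm.

705.6 mm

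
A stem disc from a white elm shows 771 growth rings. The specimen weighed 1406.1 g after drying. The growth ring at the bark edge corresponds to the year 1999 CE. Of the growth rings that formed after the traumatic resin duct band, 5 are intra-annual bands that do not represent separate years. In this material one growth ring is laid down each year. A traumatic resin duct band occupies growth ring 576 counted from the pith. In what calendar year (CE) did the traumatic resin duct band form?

Between growth ring 576 and the bark edge there are 771 − 576 = 195 growth rings.
Removing the 5 false growth rings leaves 195 − 5 = 190 true growth rings beyond the traumatic resin duct band.
1999 − 190 = 1809 CE.

1809 CE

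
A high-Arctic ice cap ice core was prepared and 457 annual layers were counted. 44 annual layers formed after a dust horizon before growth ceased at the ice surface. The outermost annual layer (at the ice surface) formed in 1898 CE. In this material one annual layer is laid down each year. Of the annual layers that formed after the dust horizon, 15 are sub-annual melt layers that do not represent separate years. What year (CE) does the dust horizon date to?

44 annual layers formed after the dust horizon.
44 − 15 false = 29 true annual layers after the dust horizon.
The annual layer at the ice surface is 1898 CE, so the dust horizon dates to 1898 − 29 = 1869 CE.

1869 CE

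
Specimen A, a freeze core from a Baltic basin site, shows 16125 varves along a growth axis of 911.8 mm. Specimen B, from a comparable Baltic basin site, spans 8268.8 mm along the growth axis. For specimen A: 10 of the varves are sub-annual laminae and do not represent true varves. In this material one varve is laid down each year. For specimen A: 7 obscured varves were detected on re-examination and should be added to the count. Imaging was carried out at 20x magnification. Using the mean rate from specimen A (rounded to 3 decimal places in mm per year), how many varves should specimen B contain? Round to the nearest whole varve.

145067 varves

Specimen A: correcting the raw count gives 16125 − 10 + 7 = 16122 true varves.
A: 911.8 mm over 16122 years gives 911.8 / 16122 ≈ 0.057 mm/yr.
B spans 8268.8 / 0.057 = 145066.67 years ≈ 145067 varves.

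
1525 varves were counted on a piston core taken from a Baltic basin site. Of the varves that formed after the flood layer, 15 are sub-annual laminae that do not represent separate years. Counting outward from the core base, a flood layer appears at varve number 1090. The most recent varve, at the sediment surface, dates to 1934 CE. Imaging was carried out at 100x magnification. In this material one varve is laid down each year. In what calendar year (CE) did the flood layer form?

1514 CE

1525 − 1090 = 435 varves lie beyond the flood layer toward the sediment surface.
Removing the 15 false varves leaves 435 − 15 = 420 true varves beyond the flood layer.
The varve at the sediment surface is 1934 CE, so the flood layer dates to 1934 − 420 = 1514 CE.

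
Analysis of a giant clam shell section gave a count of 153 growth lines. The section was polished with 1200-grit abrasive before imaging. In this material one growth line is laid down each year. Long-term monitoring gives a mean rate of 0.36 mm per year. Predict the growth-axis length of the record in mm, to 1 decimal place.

153 years of growth are recorded.
153 years at 0.36 mm/year gives 0.36 × 153 = 55.1 mm.

55.1 mm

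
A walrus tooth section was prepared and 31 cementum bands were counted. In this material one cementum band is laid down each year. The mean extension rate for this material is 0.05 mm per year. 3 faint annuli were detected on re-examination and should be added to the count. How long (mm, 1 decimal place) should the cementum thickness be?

Correcting the raw count gives 31 + 3 = 34 true cementum bands.
Length ≈ 0.05 × 34 = 1.7 mm.

1.7 mm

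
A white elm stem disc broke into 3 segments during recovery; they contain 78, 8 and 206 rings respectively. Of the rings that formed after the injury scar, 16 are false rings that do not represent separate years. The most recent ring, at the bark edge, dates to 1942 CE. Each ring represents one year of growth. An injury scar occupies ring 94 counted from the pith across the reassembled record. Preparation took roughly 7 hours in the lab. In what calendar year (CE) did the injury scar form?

1760 CE

Total rings = 78 + 8 + 206 = 292.
292 − 94 = 198 rings lie beyond the injury scar toward the bark edge.
Excluding 16 false rings: 198 − 16 = 182.
The ring at the bark edge is 1942 CE, so the injury scar dates to 1942 − 182 = 1760 CE.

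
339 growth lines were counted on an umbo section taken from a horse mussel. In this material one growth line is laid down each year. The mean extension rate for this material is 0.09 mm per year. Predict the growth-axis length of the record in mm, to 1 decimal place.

The record spans 339 years at 0.09 mm per year.
Predicted length = 0.09 mm/year × 339 years = 30.5 mm.

30.5 mm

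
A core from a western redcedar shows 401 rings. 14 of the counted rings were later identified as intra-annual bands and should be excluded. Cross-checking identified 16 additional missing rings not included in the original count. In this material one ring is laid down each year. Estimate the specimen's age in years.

Adjusted count: 401 − 14 + 16 = 403 rings.
With a one-to-one ring periodicity this is 403 years.

403 years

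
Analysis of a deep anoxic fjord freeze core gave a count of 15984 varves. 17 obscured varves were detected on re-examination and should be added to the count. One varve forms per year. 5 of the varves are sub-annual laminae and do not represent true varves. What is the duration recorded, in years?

15996 years

After corrections the count is 15984 − 5 + 17 = 15996 varves.
At one varve per year, that is 15996 years.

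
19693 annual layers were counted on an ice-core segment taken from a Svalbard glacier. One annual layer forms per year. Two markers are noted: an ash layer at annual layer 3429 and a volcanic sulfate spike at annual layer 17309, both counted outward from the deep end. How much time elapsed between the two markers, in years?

13880 yr

Separation: 17309 − 3429 = 13880 annual layers.
That is 13880 years at one annual layer per year.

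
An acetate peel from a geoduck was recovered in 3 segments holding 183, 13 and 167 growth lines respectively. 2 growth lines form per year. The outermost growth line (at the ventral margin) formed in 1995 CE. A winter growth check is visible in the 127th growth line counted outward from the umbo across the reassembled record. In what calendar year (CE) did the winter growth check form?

1877 CE

Total growth lines = 183 + 13 + 167 = 363.
Between growth line 127 and the ventral margin there are 363 − 127 = 236 growth lines.
With 2 growth lines per year, 236 / 2 = 118 years.
Counting back 118 years from 1995 CE places the winter growth check in 1995 − 118 = 1877 CE.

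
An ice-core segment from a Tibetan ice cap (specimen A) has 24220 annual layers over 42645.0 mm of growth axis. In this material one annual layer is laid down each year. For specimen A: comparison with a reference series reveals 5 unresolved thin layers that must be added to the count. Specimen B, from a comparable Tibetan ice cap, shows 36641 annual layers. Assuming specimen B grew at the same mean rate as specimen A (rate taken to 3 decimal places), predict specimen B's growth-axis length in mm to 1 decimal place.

Specimen A: after corrections the count is 24220 + 5 = 24225 annual layers.
A: 42645.0 mm over 24225 years gives 42645.0 / 24225 ≈ 1.760 mm/yr.
For B, 1.760 mm/year × 36641 years = 64488.2 mm.

64488.2 mm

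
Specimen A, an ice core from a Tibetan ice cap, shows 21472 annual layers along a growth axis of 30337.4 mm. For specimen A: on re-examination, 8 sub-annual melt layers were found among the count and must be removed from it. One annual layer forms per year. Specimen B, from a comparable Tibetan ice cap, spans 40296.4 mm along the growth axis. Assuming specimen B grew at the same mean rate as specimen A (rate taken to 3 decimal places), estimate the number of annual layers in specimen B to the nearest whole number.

28518 annual layers

Specimen A: correcting the raw count gives 21472 − 8 = 21464 true annual layers.
A: 30337.4 mm over 21464 years gives 30337.4 / 21464 ≈ 1.413 mm per year.
Specimen B: 40296.4 mm / 1.413 mm per year = 28518.33 years ≈ 28518 annual layers.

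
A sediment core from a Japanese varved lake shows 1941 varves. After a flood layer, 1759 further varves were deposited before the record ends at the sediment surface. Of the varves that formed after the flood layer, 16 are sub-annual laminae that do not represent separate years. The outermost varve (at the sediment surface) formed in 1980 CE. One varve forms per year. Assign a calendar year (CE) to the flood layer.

There are 1759 varves younger than the flood layer.
1759 − 16 false = 1743 true varves after the flood layer.
Counting back 1743 years from 1980 CE places the flood layer in 1980 − 1743 = 237 CE.

237 CE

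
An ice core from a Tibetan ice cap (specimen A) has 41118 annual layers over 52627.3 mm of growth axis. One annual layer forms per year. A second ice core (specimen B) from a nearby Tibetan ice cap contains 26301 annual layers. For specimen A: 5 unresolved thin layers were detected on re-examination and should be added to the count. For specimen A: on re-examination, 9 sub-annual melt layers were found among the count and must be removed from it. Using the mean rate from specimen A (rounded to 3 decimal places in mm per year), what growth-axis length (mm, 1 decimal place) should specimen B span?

Specimen A: correcting the raw count gives 41118 − 9 + 5 = 41114 true annual layers.
A: 52627.3 mm over 41114 years gives 52627.3 / 41114 ≈ 1.280 mm/year.
For B, 1.280 mm/year × 26301 years = 33665.3 mm.

33665.3 mm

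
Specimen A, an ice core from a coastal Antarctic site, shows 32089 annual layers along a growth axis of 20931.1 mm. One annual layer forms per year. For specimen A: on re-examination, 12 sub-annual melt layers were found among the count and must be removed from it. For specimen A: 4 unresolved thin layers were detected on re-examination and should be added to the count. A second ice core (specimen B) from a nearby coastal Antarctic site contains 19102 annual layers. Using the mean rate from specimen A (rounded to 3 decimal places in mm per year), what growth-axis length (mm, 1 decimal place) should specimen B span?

Specimen A: after corrections the count is 32089 − 12 + 4 = 32081 annual layers.
A: 20931.1 mm over 32081 years gives 20931.1 / 32081 ≈ 0.652 mm per year.
Length of B = 0.652 × 19102 = 12454.5 mm.

12454.5 mm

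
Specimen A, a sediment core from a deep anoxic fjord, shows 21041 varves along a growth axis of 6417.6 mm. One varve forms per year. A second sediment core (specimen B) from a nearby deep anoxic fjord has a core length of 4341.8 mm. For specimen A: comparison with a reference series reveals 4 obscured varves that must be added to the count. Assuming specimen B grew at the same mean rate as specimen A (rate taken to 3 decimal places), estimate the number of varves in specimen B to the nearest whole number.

Specimen A: after corrections the count is 21041 + 4 = 21045 varves.
A: 6417.6 mm over 21045 years gives 6417.6 / 21045 ≈ 0.305 mm/yr.
B spans 4341.8 / 0.305 = 14235.41 years ≈ 14235 varves.

14235 varves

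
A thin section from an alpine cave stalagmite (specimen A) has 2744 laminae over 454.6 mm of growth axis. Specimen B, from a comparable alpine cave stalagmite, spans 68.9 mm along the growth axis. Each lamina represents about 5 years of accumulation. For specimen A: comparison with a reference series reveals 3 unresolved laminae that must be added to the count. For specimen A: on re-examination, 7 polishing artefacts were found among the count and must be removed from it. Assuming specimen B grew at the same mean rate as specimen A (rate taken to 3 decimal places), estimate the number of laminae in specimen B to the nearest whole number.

418 laminae

Specimen A: after corrections the count is 2744 − 7 + 3 = 2740 laminae.
Specimen A: multiplying by 5 years per lamina: 2740 × 5 = 13700 years.
A: Extension rate ≈ 454.6 / 13700 = 0.033 mm/yr.
For B, 68.9 / 0.033 = 2087.88 years; at 5 years per lamina that is 2087.88 / 5 ≈ 418 laminae.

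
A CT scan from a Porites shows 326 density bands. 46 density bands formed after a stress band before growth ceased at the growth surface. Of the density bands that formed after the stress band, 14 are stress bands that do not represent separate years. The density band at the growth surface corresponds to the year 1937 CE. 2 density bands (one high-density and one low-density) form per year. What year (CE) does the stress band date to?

There are 46 density bands younger than the stress band.
46 − 14 false = 32 true density bands after the stress band.
Dividing by 2 density bands per year: 32 / 2 = 16 years.
Counting back 16 years from 1937 CE places the stress band in 1937 − 16 = 1921 CE.

1921 CE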